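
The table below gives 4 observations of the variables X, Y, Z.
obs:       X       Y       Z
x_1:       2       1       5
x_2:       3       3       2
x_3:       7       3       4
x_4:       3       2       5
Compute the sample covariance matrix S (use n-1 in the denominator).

Step 1 — column means:
  mean(X) = (2 + 3 + 7 + 3) / 4 = 15/4 = 3.75
  mean(Y) = (1 + 3 + 3 + 2) / 4 = 9/4 = 2.25
  mean(Z) = (5 + 2 + 4 + 5) / 4 = 16/4 = 4

Step 2 — sample covariance S[i,j] = (1/(n-1)) · Σ_k (x_{k,i} - mean_i) · (x_{k,j} - mean_j), with n-1 = 3.
  S[X,X] = ((-1.75)·(-1.75) + (-0.75)·(-0.75) + (3.25)·(3.25) + (-0.75)·(-0.75)) / 3 = 14.75/3 = 4.9167
  S[X,Y] = ((-1.75)·(-1.25) + (-0.75)·(0.75) + (3.25)·(0.75) + (-0.75)·(-0.25)) / 3 = 4.25/3 = 1.4167
  S[X,Z] = ((-1.75)·(1) + (-0.75)·(-2) + (3.25)·(0) + (-0.75)·(1)) / 3 = -1/3 = -0.3333
  S[Y,Y] = ((-1.25)·(-1.25) + (0.75)·(0.75) + (0.75)·(0.75) + (-0.25)·(-0.25)) / 3 = 2.75/3 = 0.9167
  S[Y,Z] = ((-1.25)·(1) + (0.75)·(-2) + (0.75)·(0) + (-0.25)·(1)) / 3 = -3/3 = -1
  S[Z,Z] = ((1)·(1) + (-2)·(-2) + (0)·(0) + (1)·(1)) / 3 = 6/3 = 2

S is symmetric (S[j,i] = S[i,j]). Assembling:

S = [[4.9167, 1.4167, -0.3333],
 [1.4167, 0.9167, -1],
 [-0.3333, -1, 2]]


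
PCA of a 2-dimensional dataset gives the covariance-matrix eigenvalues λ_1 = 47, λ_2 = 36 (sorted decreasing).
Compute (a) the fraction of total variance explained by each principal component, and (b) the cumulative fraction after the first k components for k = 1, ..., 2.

Step 1 — total variance = trace(Sigma) = Σ λ_i = 47 + 36 = 83.

Step 2 — fraction explained by component i = λ_i / Σ λ:
  PC1: 47/83 = 0.5663
  PC2: 36/83 = 0.4337

Step 3 — cumulative fraction after k components = (λ_1 + ... + λ_k) / Σ λ:
  k = 1: 47/83 = 0.5663
  k = 2: (47 + 36)/83 = 83/83 = 1

Summary (fraction, with percent):

explained: PC1 0.5663 (56.63%), PC2 0.4337 (43.37%);  cumulative: 0.5663, 1


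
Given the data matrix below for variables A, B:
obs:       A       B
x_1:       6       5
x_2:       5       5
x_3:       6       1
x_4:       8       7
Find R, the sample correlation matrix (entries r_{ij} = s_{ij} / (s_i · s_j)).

Step 1 — column means:
  mean(A) = (6 + 5 + 6 + 8) / 4 = 25/4 = 6.25
  mean(B) = (5 + 5 + 1 + 7) / 4 = 18/4 = 4.5

Step 2 — sample variances and covariances s[i,j] = (1/(n-1)) · Σ_k (x_{k,i} - mean_i) · (x_{k,j} - mean_j), with n-1 = 3:
  s[A,A] = ((-0.25)·(-0.25) + (-1.25)·(-1.25) + (-0.25)·(-0.25) + (1.75)·(1.75)) / 3 = 4.75/3 = 1.5833
  s[A,B] = ((-0.25)·(0.5) + (-1.25)·(0.5) + (-0.25)·(-3.5) + (1.75)·(2.5)) / 3 = 4.5/3 = 1.5
  s[B,B] = ((0.5)·(0.5) + (0.5)·(0.5) + (-3.5)·(-3.5) + (2.5)·(2.5)) / 3 = 19/3 = 6.3333
  Sample standard deviations s_i = √(s[i,i]):
  s(A) = √(1.5833) = 1.2583
  s(B) = √(6.3333) = 2.5166

Step 3 — r_{ij} = s_{ij} / (s_i · s_j):
  r[A,A] = 1 (diagonal).
  r[A,B] = 1.5 / (1.2583 · 2.5166) = 1.5 / 3.1667 = 0.4737
  r[B,B] = 1 (diagonal).

R is symmetric with unit diagonal. Assembling:

R = [[1, 0.4737],
 [0.4737, 1]]


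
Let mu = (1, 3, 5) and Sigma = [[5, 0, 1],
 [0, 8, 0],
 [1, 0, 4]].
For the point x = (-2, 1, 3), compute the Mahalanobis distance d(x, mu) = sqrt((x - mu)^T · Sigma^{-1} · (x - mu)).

Step 1 — centre the observation: (x - mu) = (-3, -2, -2).

Step 2 — invert Sigma (cofactor / det for 3×3, or solve directly):
  Sigma^{-1} = [[0.2105, 0, -0.0526],
 [0, 0.125, 0],
 [-0.0526, 0, 0.2632]].

Step 3 — form the quadratic (x - mu)^T · Sigma^{-1} · (x - mu):
  Sigma^{-1} · (x - mu) = (-0.5263, -0.25, -0.3684).
  (x - mu)^T · [Sigma^{-1} · (x - mu)] = (-3)·(-0.5263) + (-2)·(-0.25) + (-2)·(-0.3684) = 2.8158.

Step 4 — take square root: d = √(2.8158) ≈ 1.678.

d(x, mu) = √(2.8158) ≈ 1.678


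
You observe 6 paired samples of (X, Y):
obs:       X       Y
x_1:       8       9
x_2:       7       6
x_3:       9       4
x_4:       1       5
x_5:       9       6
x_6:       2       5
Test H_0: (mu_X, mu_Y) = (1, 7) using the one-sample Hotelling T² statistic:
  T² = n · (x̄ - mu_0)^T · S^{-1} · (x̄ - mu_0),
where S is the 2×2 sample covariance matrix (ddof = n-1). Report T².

Step 1 — sample mean vector:
  mean(X) = (8 + 7 + 9 + 1 + 9 + 2) / 6 = 36/6 = 6
  mean(Y) = (9 + 6 + 4 + 5 + 6 + 5) / 6 = 35/6 = 5.8333
  x̄ = (6, 5.8333),  deviation x̄ - mu_0 = (6, 5.8333) - (1, 7) = (5, -1.1667).

Step 2 — sample covariance matrix, S[i,j] = (1/(n-1)) · Σ_k (x_{k,i} - mean_i) · (x_{k,j} - mean_j), divisor n-1 = 5:
  S[X,X] = ((2)·(2) + (1)·(1) + (3)·(3) + (-5)·(-5) + (3)·(3) + (-4)·(-4)) / 5 = 64/5 = 12.8
  S[X,Y] = ((2)·(3.1667) + (1)·(0.1667) + (3)·(-1.8333) + (-5)·(-0.8333) + (3)·(0.1667) + (-4)·(-0.8333)) / 5 = 9/5 = 1.8
  S[Y,Y] = ((3.1667)·(3.1667) + (0.1667)·(0.1667) + (-1.8333)·(-1.8333) + (-0.8333)·(-0.8333) + (0.1667)·(0.1667) + (-0.8333)·(-0.8333)) / 5 = 14.8333/5 = 2.9667
  S = [[12.8, 1.8],
 [1.8, 2.9667]].

Step 3 — invert S. det(S) = 12.8·2.9667 - (1.8)² = 34.7333.
  S^{-1} = (1/det) · [[d, -b], [-b, a]] = [[0.0854, -0.0518],
 [-0.0518, 0.3685]].

Step 4 — quadratic form (x̄ - mu_0)^T · S^{-1} · (x̄ - mu_0):
  S^{-1} · (x̄ - mu_0) = (0.4875, -0.6891),
  (x̄ - mu_0)^T · [...] = (5)·(0.4875) + (-1.1667)·(-0.6891) = 3.2415.

Step 5 — scale by n: T² = 6 · 3.2415 = 19.4491.

T² ≈ 19.4491


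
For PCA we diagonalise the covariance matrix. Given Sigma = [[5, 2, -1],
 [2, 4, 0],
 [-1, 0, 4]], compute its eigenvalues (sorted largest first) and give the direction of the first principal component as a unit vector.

Step 1 — characteristic polynomial p(λ) = det(λI - Sigma) = λ³ - tr·λ² + c_1·λ - det, where tr = trace, c_1 = sum of the principal 2×2 minors, det = det(Sigma):
  tr = 5 + 4 + 4 = 13,
  c_1 = (5·4 - (2)²) + (5·4 - (-1)²) + (4·4 - (0)²) = 16 + 19 + 16 = 51,
  det = 5·(4·4 - (0)²) - (2)·((2)·4 - (0)·(-1)) + (-1)·((2)·(0) - 4·(-1)) = 5·(16) - (2)·(8) + (-1)·(4) = 60.
  So p(λ) = λ³ - 13λ² + 51λ - 60.
Step 2 — look for an integer root (rational root theorem: any rational root is an integer divisor of 60). Testing λ = 4:
  p(4) = 64 - 208 + 204 - 60 = 0  ✓
  Dividing out (λ - 4): p(λ) = (λ - 4)(λ² - 9λ + 15).
Step 3 — remaining eigenvalues from the quadratic λ² - 9λ + 15 = 0:
  Δ = 9² - 4·15 = 81 - 60 = 21,  λ = (9 ± √21)/2 = (9 ± 4.5826)/2 ≈ 6.7913 or 2.2087.
  Sorted: λ_1 = 6.7913,  λ_2 = 4,  λ_3 = 2.2087  (check: sum = 13 = tr ✓).

Step 4 — unit eigenvector for λ_1 ≈ 6.7913: v spans the null space of (Sigma - λ_1 I), whose rows are
  r_1 = (-1.7913, 2, -1),  r_2 = (2, -2.7913, 0),  r_3 = (-1, 0, -2.7913).
  v is orthogonal to every row, so take v ∝ r_1 × r_2 = ((2)·(0) - (-1)·(-2.7913), (-1)·(2) - (-1.7913)·(0), (-1.7913)·(-2.7913) - (2)·(2)) ≈ (-2.7913, -2, 1).
  Rescale (multiply by -1 so the first nonzero entry is positive): u = (2.7913, 2, -1).
  ||u|| = √((2.7913)² + (2)² + (-1)²) = √(12.7913) ≈ 3.5765,  v_1 = u/||u|| ≈ (0.7805, 0.5592, -0.2796) (||v_1|| = 1).

λ_1 = 6.7913,  λ_2 = 4,  λ_3 = 2.2087;  v_1 ≈ (0.7805, 0.5592, -0.2796)


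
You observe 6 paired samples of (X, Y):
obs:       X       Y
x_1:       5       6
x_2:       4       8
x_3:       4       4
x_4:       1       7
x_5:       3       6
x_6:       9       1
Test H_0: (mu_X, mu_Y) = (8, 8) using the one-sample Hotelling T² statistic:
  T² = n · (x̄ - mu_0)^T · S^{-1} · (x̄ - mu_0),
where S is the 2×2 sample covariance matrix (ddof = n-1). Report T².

Step 1 — sample mean vector:
  mean(X) = (5 + 4 + 4 + 1 + 3 + 9) / 6 = 26/6 = 4.3333
  mean(Y) = (6 + 8 + 4 + 7 + 6 + 1) / 6 = 32/6 = 5.3333
  x̄ = (4.3333, 5.3333),  deviation x̄ - mu_0 = (4.3333, 5.3333) - (8, 8) = (-3.6667, -2.6667).

Step 2 — sample covariance matrix, S[i,j] = (1/(n-1)) · Σ_k (x_{k,i} - mean_i) · (x_{k,j} - mean_j), divisor n-1 = 5:
  S[X,X] = ((0.6667)·(0.6667) + (-0.3333)·(-0.3333) + (-0.3333)·(-0.3333) + (-3.3333)·(-3.3333) + (-1.3333)·(-1.3333) + (4.6667)·(4.6667)) / 5 = 35.3333/5 = 7.0667
  S[X,Y] = ((0.6667)·(0.6667) + (-0.3333)·(2.6667) + (-0.3333)·(-1.3333) + (-3.3333)·(1.6667) + (-1.3333)·(0.6667) + (4.6667)·(-4.3333)) / 5 = -26.6667/5 = -5.3333
  S[Y,Y] = ((0.6667)·(0.6667) + (2.6667)·(2.6667) + (-1.3333)·(-1.3333) + (1.6667)·(1.6667) + (0.6667)·(0.6667) + (-4.3333)·(-4.3333)) / 5 = 31.3333/5 = 6.2667
  S = [[7.0667, -5.3333],
 [-5.3333, 6.2667]].

Step 3 — invert S. det(S) = 7.0667·6.2667 - (-5.3333)² = 15.84.
  S^{-1} = (1/det) · [[d, -b], [-b, a]] = [[0.3956, 0.3367],
 [0.3367, 0.4461]].

Step 4 — quadratic form (x̄ - mu_0)^T · S^{-1} · (x̄ - mu_0):
  S^{-1} · (x̄ - mu_0) = (-2.3485, -2.4242),
  (x̄ - mu_0)^T · [...] = (-3.6667)·(-2.3485) + (-2.6667)·(-2.4242) = 15.0758.

Step 5 — scale by n: T² = 6 · 15.0758 = 90.4545.

T² ≈ 90.4545


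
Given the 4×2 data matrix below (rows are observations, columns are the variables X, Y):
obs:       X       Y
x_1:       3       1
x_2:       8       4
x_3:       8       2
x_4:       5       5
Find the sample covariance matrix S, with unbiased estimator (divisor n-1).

Step 1 — column means:
  mean(X) = (3 + 8 + 8 + 5) / 4 = 24/4 = 6
  mean(Y) = (1 + 4 + 2 + 5) / 4 = 12/4 = 3

Step 2 — sample covariance S[i,j] = (1/(n-1)) · Σ_k (x_{k,i} - mean_i) · (x_{k,j} - mean_j), with n-1 = 3.
  S[X,X] = ((-3)·(-3) + (2)·(2) + (2)·(2) + (-1)·(-1)) / 3 = 18/3 = 6
  S[X,Y] = ((-3)·(-2) + (2)·(1) + (2)·(-1) + (-1)·(2)) / 3 = 4/3 = 1.3333
  S[Y,Y] = ((-2)·(-2) + (1)·(1) + (-1)·(-1) + (2)·(2)) / 3 = 10/3 = 3.3333

S is symmetric (S[j,i] = S[i,j]). Assembling:

S = [[6, 1.3333],
 [1.3333, 3.3333]]


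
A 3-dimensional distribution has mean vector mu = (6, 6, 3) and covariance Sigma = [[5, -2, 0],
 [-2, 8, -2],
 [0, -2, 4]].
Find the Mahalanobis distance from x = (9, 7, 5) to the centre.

Step 1 — centre the observation: (x - mu) = (3, 1, 2).

Step 2 — invert Sigma (cofactor / det for 3×3, or solve directly):
  Sigma^{-1} = [[0.2258, 0.0645, 0.0323],
 [0.0645, 0.1613, 0.0806],
 [0.0323, 0.0806, 0.2903]].

Step 3 — form the quadratic (x - mu)^T · Sigma^{-1} · (x - mu):
  Sigma^{-1} · (x - mu) = (0.8065, 0.5161, 0.7581).
  (x - mu)^T · [Sigma^{-1} · (x - mu)] = (3)·(0.8065) + (1)·(0.5161) + (2)·(0.7581) = 4.4516.

Step 4 — take square root: d = √(4.4516) ≈ 2.1099.

d(x, mu) = √(4.4516) ≈ 2.1099


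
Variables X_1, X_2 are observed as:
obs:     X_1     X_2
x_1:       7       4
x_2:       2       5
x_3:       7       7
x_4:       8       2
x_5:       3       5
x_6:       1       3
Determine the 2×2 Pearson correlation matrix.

Step 1 — column means:
  mean(X_1) = (7 + 2 + 7 + 8 + 3 + 1) / 6 = 28/6 = 4.6667
  mean(X_2) = (4 + 5 + 7 + 2 + 5 + 3) / 6 = 26/6 = 4.3333

Step 2 — sample variances and covariances s[i,j] = (1/(n-1)) · Σ_k (x_{k,i} - mean_i) · (x_{k,j} - mean_j), with n-1 = 5:
  s[X_1,X_1] = ((2.3333)·(2.3333) + (-2.6667)·(-2.6667) + (2.3333)·(2.3333) + (3.3333)·(3.3333) + (-1.6667)·(-1.6667) + (-3.6667)·(-3.6667)) / 5 = 45.3333/5 = 9.0667
  s[X_1,X_2] = ((2.3333)·(-0.3333) + (-2.6667)·(0.6667) + (2.3333)·(2.6667) + (3.3333)·(-2.3333) + (-1.6667)·(0.6667) + (-3.6667)·(-1.3333)) / 5 = -0.3333/5 = -0.0667
  s[X_2,X_2] = ((-0.3333)·(-0.3333) + (0.6667)·(0.6667) + (2.6667)·(2.6667) + (-2.3333)·(-2.3333) + (0.6667)·(0.6667) + (-1.3333)·(-1.3333)) / 5 = 15.3333/5 = 3.0667
  Sample standard deviations s_i = √(s[i,i]):
  s(X_1) = √(9.0667) = 3.0111
  s(X_2) = √(3.0667) = 1.7512

Step 3 — r_{ij} = s_{ij} / (s_i · s_j):
  r[X_1,X_1] = 1 (diagonal).
  r[X_1,X_2] = -0.0667 / (3.0111 · 1.7512) = -0.0667 / 5.273 = -0.0126
  r[X_2,X_2] = 1 (diagonal).

R is symmetric with unit diagonal. Assembling:

R = [[1, -0.0126],
 [-0.0126, 1]]


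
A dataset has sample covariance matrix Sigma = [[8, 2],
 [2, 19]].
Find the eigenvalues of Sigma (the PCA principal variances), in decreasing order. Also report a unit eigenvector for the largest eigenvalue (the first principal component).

Step 1 — characteristic polynomial of 2×2 Sigma:
  det(Sigma - λI) = λ² - trace · λ + det = 0.
  trace = 8 + 19 = 27, det = 8·19 - (2)² = 148.
Step 2 — discriminant:
  Δ = trace² - 4·det = 729 - 592 = 137.
Step 3 — eigenvalues:
  λ = (trace ± √Δ)/2 = (27 ± 11.7047)/2,
  λ_1 = 19.3523,  λ_2 = 7.6477.

Step 4 — unit eigenvector for λ_1: solve (Sigma - λ_1 I)v = 0. First row:
  (8 - 19.3523)·v_x + (2)·v_y = 0, i.e. (-11.3523)·v_x + (2)·v_y = 0,
  so v ∝ (b, λ_1 - a) = (2, 11.3523) = u.
  ||u|| = √((2)² + (11.3523)²) = √(132.8758) ≈ 11.5272,
  v_1 = u/||u|| ≈ (0.1735, 0.9848) (||v_1|| = 1).

λ_1 = 19.3523,  λ_2 = 7.6477;  v_1 ≈ (0.1735, 0.9848)


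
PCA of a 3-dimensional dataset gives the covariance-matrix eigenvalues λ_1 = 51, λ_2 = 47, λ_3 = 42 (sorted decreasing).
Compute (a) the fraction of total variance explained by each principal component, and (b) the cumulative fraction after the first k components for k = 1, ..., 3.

Step 1 — total variance = trace(Sigma) = Σ λ_i = 51 + 47 + 42 = 140.

Step 2 — fraction explained by component i = λ_i / Σ λ:
  PC1: 51/140 = 0.3643
  PC2: 47/140 = 0.3357
  PC3: 42/140 = 0.3

Step 3 — cumulative fraction after k components = (λ_1 + ... + λ_k) / Σ λ:
  k = 1: 51/140 = 0.3643
  k = 2: (51 + 47)/140 = 98/140 = 0.7
  k = 3: (51 + 47 + 42)/140 = 140/140 = 1

Summary (fraction, with percent):

explained: PC1 0.3643 (36.43%), PC2 0.3357 (33.57%), PC3 0.3 (30%);  cumulative: 0.3643, 0.7, 1


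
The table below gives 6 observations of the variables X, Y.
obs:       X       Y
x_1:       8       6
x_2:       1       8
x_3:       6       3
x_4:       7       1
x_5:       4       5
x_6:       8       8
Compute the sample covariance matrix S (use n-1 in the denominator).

Step 1 — column means:
  mean(X) = (8 + 1 + 6 + 7 + 4 + 8) / 6 = 34/6 = 5.6667
  mean(Y) = (6 + 8 + 3 + 1 + 5 + 8) / 6 = 31/6 = 5.1667

Step 2 — sample covariance S[i,j] = (1/(n-1)) · Σ_k (x_{k,i} - mean_i) · (x_{k,j} - mean_j), with n-1 = 5.
  S[X,X] = ((2.3333)·(2.3333) + (-4.6667)·(-4.6667) + (0.3333)·(0.3333) + (1.3333)·(1.3333) + (-1.6667)·(-1.6667) + (2.3333)·(2.3333)) / 5 = 37.3333/5 = 7.4667
  S[X,Y] = ((2.3333)·(0.8333) + (-4.6667)·(2.8333) + (0.3333)·(-2.1667) + (1.3333)·(-4.1667) + (-1.6667)·(-0.1667) + (2.3333)·(2.8333)) / 5 = -10.6667/5 = -2.1333
  S[Y,Y] = ((0.8333)·(0.8333) + (2.8333)·(2.8333) + (-2.1667)·(-2.1667) + (-4.1667)·(-4.1667) + (-0.1667)·(-0.1667) + (2.8333)·(2.8333)) / 5 = 38.8333/5 = 7.7667

S is symmetric (S[j,i] = S[i,j]). Assembling:

S = [[7.4667, -2.1333],
 [-2.1333, 7.7667]]


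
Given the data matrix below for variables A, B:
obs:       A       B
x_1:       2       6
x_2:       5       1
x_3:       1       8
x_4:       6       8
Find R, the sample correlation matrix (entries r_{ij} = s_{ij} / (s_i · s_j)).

Step 1 — column means:
  mean(A) = (2 + 5 + 1 + 6) / 4 = 14/4 = 3.5
  mean(B) = (6 + 1 + 8 + 8) / 4 = 23/4 = 5.75

Step 2 — sample variances and covariances s[i,j] = (1/(n-1)) · Σ_k (x_{k,i} - mean_i) · (x_{k,j} - mean_j), with n-1 = 3:
  s[A,A] = ((-1.5)·(-1.5) + (1.5)·(1.5) + (-2.5)·(-2.5) + (2.5)·(2.5)) / 3 = 17/3 = 5.6667
  s[A,B] = ((-1.5)·(0.25) + (1.5)·(-4.75) + (-2.5)·(2.25) + (2.5)·(2.25)) / 3 = -7.5/3 = -2.5
  s[B,B] = ((0.25)·(0.25) + (-4.75)·(-4.75) + (2.25)·(2.25) + (2.25)·(2.25)) / 3 = 32.75/3 = 10.9167
  Sample standard deviations s_i = √(s[i,i]):
  s(A) = √(5.6667) = 2.3805
  s(B) = √(10.9167) = 3.304

Step 3 — r_{ij} = s_{ij} / (s_i · s_j):
  r[A,A] = 1 (diagonal).
  r[A,B] = -2.5 / (2.3805 · 3.304) = -2.5 / 7.8652 = -0.3179
  r[B,B] = 1 (diagonal).

R is symmetric with unit diagonal. Assembling:

R = [[1, -0.3179],
 [-0.3179, 1]]


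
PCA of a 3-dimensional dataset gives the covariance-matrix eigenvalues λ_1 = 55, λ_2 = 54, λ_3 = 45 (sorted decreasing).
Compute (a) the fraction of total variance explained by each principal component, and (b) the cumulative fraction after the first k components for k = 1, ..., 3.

Step 1 — total variance = trace(Sigma) = Σ λ_i = 55 + 54 + 45 = 154.

Step 2 — fraction explained by component i = λ_i / Σ λ:
  PC1: 55/154 = 0.3571
  PC2: 54/154 = 0.3506
  PC3: 45/154 = 0.2922

Step 3 — cumulative fraction after k components = (λ_1 + ... + λ_k) / Σ λ:
  k = 1: 55/154 = 0.3571
  k = 2: (55 + 54)/154 = 109/154 = 0.7078
  k = 3: (55 + 54 + 45)/154 = 154/154 = 1

Summary (fraction, with percent):

explained: PC1 0.3571 (35.71%), PC2 0.3506 (35.06%), PC3 0.2922 (29.22%);  cumulative: 0.3571, 0.7078, 1


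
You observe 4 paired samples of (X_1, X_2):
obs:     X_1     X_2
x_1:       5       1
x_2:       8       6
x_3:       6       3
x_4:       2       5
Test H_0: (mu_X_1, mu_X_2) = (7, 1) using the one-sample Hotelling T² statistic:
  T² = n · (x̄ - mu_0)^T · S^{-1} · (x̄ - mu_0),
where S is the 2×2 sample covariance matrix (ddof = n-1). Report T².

Step 1 — sample mean vector:
  mean(X_1) = (5 + 8 + 6 + 2) / 4 = 21/4 = 5.25
  mean(X_2) = (1 + 6 + 3 + 5) / 4 = 15/4 = 3.75
  x̄ = (5.25, 3.75),  deviation x̄ - mu_0 = (5.25, 3.75) - (7, 1) = (-1.75, 2.75).

Step 2 — sample covariance matrix, S[i,j] = (1/(n-1)) · Σ_k (x_{k,i} - mean_i) · (x_{k,j} - mean_j), divisor n-1 = 3:
  S[X_1,X_1] = ((-0.25)·(-0.25) + (2.75)·(2.75) + (0.75)·(0.75) + (-3.25)·(-3.25)) / 3 = 18.75/3 = 6.25
  S[X_1,X_2] = ((-0.25)·(-2.75) + (2.75)·(2.25) + (0.75)·(-0.75) + (-3.25)·(1.25)) / 3 = 2.25/3 = 0.75
  S[X_2,X_2] = ((-2.75)·(-2.75) + (2.25)·(2.25) + (-0.75)·(-0.75) + (1.25)·(1.25)) / 3 = 14.75/3 = 4.9167
  S = [[6.25, 0.75],
 [0.75, 4.9167]].

Step 3 — invert S. det(S) = 6.25·4.9167 - (0.75)² = 30.1667.
  S^{-1} = (1/det) · [[d, -b], [-b, a]] = [[0.163, -0.0249],
 [-0.0249, 0.2072]].

Step 4 — quadratic form (x̄ - mu_0)^T · S^{-1} · (x̄ - mu_0):
  S^{-1} · (x̄ - mu_0) = (-0.3536, 0.6133),
  (x̄ - mu_0)^T · [...] = (-1.75)·(-0.3536) + (2.75)·(0.6133) = 2.3052.

Step 5 — scale by n: T² = 4 · 2.3052 = 9.221.

T² ≈ 9.221


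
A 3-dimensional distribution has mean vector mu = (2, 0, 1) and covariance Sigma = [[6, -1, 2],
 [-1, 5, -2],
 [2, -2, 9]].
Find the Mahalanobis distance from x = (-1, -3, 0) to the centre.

Step 1 — centre the observation: (x - mu) = (-3, -3, -1).

Step 2 — invert Sigma (cofactor / det for 3×3, or solve directly):
  Sigma^{-1} = [[0.1822, 0.0222, -0.0356],
 [0.0222, 0.2222, 0.0444],
 [-0.0356, 0.0444, 0.1289]].

Step 3 — form the quadratic (x - mu)^T · Sigma^{-1} · (x - mu):
  Sigma^{-1} · (x - mu) = (-0.5778, -0.7778, -0.1556).
  (x - mu)^T · [Sigma^{-1} · (x - mu)] = (-3)·(-0.5778) + (-3)·(-0.7778) + (-1)·(-0.1556) = 4.2222.

Step 4 — take square root: d = √(4.2222) ≈ 2.0548.

d(x, mu) = √(4.2222) ≈ 2.0548


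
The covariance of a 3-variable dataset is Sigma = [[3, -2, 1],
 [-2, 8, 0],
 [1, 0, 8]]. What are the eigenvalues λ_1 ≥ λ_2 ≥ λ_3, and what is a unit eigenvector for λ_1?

Step 1 — characteristic polynomial p(λ) = det(λI - Sigma) = λ³ - tr·λ² + c_1·λ - det, where tr = trace, c_1 = sum of the principal 2×2 minors, det = det(Sigma):
  tr = 3 + 8 + 8 = 19,
  c_1 = (3·8 - (-2)²) + (3·8 - (1)²) + (8·8 - (0)²) = 20 + 23 + 64 = 107,
  det = 3·(8·8 - (0)²) - (-2)·((-2)·8 - (0)·(1)) + (1)·((-2)·(0) - 8·(1)) = 3·(64) - (-2)·(-16) + (1)·(-8) = 152.
  So p(λ) = λ³ - 19λ² + 107λ - 152.
Step 2 — look for an integer root (rational root theorem: any rational root is an integer divisor of 152). Testing λ = 8:
  p(8) = 512 - 1216 + 856 - 152 = 0  ✓
  Dividing out (λ - 8): p(λ) = (λ - 8)(λ² - 11λ + 19).
Step 3 — remaining eigenvalues from the quadratic λ² - 11λ + 19 = 0:
  Δ = 11² - 4·19 = 121 - 76 = 45,  λ = (11 ± √45)/2 = (11 ± 6.7082)/2 ≈ 8.8541 or 2.1459.
  Sorted: λ_1 = 8.8541,  λ_2 = 8,  λ_3 = 2.1459  (check: sum = 19 = tr ✓).

Step 4 — unit eigenvector for λ_1 ≈ 8.8541: v spans the null space of (Sigma - λ_1 I), whose rows are
  r_1 = (-5.8541, -2, 1),  r_2 = (-2, -0.8541, 0),  r_3 = (1, 0, -0.8541).
  v is orthogonal to every row, so take v ∝ r_1 × r_2 = ((-2)·(0) - (1)·(-0.8541), (1)·(-2) - (-5.8541)·(0), (-5.8541)·(-0.8541) - (-2)·(-2)) ≈ (0.8541, -2, 1).
  Let u = (0.8541, -2, 1).
  ||u|| = √((0.8541)² + (-2)² + (1)²) = √(5.7295) ≈ 2.3936,  v_1 = u/||u|| ≈ (0.3568, -0.8355, 0.4178) (||v_1|| = 1).

λ_1 = 8.8541,  λ_2 = 8,  λ_3 = 2.1459;  v_1 ≈ (0.3568, -0.8355, 0.4178)


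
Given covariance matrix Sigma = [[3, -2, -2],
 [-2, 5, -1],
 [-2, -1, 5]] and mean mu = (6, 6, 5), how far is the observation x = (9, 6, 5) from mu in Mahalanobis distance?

Step 1 — centre the observation: (x - mu) = (3, 0, 0).

Step 2 — invert Sigma (cofactor / det for 3×3, or solve directly):
  Sigma^{-1} = [[1, 0.5, 0.5],
 [0.5, 0.4583, 0.2917],
 [0.5, 0.2917, 0.4583]].

Step 3 — form the quadratic (x - mu)^T · Sigma^{-1} · (x - mu):
  Sigma^{-1} · (x - mu) = (3, 1.5, 1.5).
  (x - mu)^T · [Sigma^{-1} · (x - mu)] = (3)·(3) + (0)·(1.5) + (0)·(1.5) = 9.

Step 4 — take square root: d = √(9) ≈ 3.

d(x, mu) = √(9) ≈ 3


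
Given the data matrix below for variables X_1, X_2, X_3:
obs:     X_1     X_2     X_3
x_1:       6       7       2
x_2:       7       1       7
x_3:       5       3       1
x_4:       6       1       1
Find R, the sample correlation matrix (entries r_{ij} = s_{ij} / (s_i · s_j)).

Step 1 — column means:
  mean(X_1) = (6 + 7 + 5 + 6) / 4 = 24/4 = 6
  mean(X_2) = (7 + 1 + 3 + 1) / 4 = 12/4 = 3
  mean(X_3) = (2 + 7 + 1 + 1) / 4 = 11/4 = 2.75

Step 2 — sample variances and covariances s[i,j] = (1/(n-1)) · Σ_k (x_{k,i} - mean_i) · (x_{k,j} - mean_j), with n-1 = 3:
  s[X_1,X_1] = ((0)·(0) + (1)·(1) + (-1)·(-1) + (0)·(0)) / 3 = 2/3 = 0.6667
  s[X_1,X_2] = ((0)·(4) + (1)·(-2) + (-1)·(0) + (0)·(-2)) / 3 = -2/3 = -0.6667
  s[X_1,X_3] = ((0)·(-0.75) + (1)·(4.25) + (-1)·(-1.75) + (0)·(-1.75)) / 3 = 6/3 = 2
  s[X_2,X_2] = ((4)·(4) + (-2)·(-2) + (0)·(0) + (-2)·(-2)) / 3 = 24/3 = 8
  s[X_2,X_3] = ((4)·(-0.75) + (-2)·(4.25) + (0)·(-1.75) + (-2)·(-1.75)) / 3 = -8/3 = -2.6667
  s[X_3,X_3] = ((-0.75)·(-0.75) + (4.25)·(4.25) + (-1.75)·(-1.75) + (-1.75)·(-1.75)) / 3 = 24.75/3 = 8.25
  Sample standard deviations s_i = √(s[i,i]):
  s(X_1) = √(0.6667) = 0.8165
  s(X_2) = √(8) = 2.8284
  s(X_3) = √(8.25) = 2.8723

Step 3 — r_{ij} = s_{ij} / (s_i · s_j):
  r[X_1,X_1] = 1 (diagonal).
  r[X_1,X_2] = -0.6667 / (0.8165 · 2.8284) = -0.6667 / 2.3094 = -0.2887
  r[X_1,X_3] = 2 / (0.8165 · 2.8723) = 2 / 2.3452 = 0.8528
  r[X_2,X_2] = 1 (diagonal).
  r[X_2,X_3] = -2.6667 / (2.8284 · 2.8723) = -2.6667 / 8.124 = -0.3282
  r[X_3,X_3] = 1 (diagonal).

R is symmetric with unit diagonal. Assembling:

R = [[1, -0.2887, 0.8528],
 [-0.2887, 1, -0.3282],
 [0.8528, -0.3282, 1]]


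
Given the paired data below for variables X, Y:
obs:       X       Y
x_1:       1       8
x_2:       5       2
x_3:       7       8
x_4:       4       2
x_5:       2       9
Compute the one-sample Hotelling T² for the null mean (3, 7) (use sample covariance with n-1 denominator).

Step 1 — sample mean vector:
  mean(X) = (1 + 5 + 7 + 4 + 2) / 5 = 19/5 = 3.8
  mean(Y) = (8 + 2 + 8 + 2 + 9) / 5 = 29/5 = 5.8
  x̄ = (3.8, 5.8),  deviation x̄ - mu_0 = (3.8, 5.8) - (3, 7) = (0.8, -1.2).

Step 2 — sample covariance matrix, S[i,j] = (1/(n-1)) · Σ_k (x_{k,i} - mean_i) · (x_{k,j} - mean_j), divisor n-1 = 4:
  S[X,X] = ((-2.8)·(-2.8) + (1.2)·(1.2) + (3.2)·(3.2) + (0.2)·(0.2) + (-1.8)·(-1.8)) / 4 = 22.8/4 = 5.7
  S[X,Y] = ((-2.8)·(2.2) + (1.2)·(-3.8) + (3.2)·(2.2) + (0.2)·(-3.8) + (-1.8)·(3.2)) / 4 = -10.2/4 = -2.55
  S[Y,Y] = ((2.2)·(2.2) + (-3.8)·(-3.8) + (2.2)·(2.2) + (-3.8)·(-3.8) + (3.2)·(3.2)) / 4 = 48.8/4 = 12.2
  S = [[5.7, -2.55],
 [-2.55, 12.2]].

Step 3 — invert S. det(S) = 5.7·12.2 - (-2.55)² = 63.0375.
  S^{-1} = (1/det) · [[d, -b], [-b, a]] = [[0.1935, 0.0405],
 [0.0405, 0.0904]].

Step 4 — quadratic form (x̄ - mu_0)^T · S^{-1} · (x̄ - mu_0):
  S^{-1} · (x̄ - mu_0) = (0.1063, -0.0761),
  (x̄ - mu_0)^T · [...] = (0.8)·(0.1063) + (-1.2)·(-0.0761) = 0.1764.

Step 5 — scale by n: T² = 5 · 0.1764 = 0.882.

T² ≈ 0.882


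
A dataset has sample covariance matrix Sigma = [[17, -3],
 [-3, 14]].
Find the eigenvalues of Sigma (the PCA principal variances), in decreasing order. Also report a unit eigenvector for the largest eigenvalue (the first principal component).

Step 1 — characteristic polynomial of 2×2 Sigma:
  det(Sigma - λI) = λ² - trace · λ + det = 0.
  trace = 17 + 14 = 31, det = 17·14 - (-3)² = 229.
Step 2 — discriminant:
  Δ = trace² - 4·det = 961 - 916 = 45.
Step 3 — eigenvalues:
  λ = (trace ± √Δ)/2 = (31 ± 6.7082)/2,
  λ_1 = 18.8541,  λ_2 = 12.1459.

Step 4 — unit eigenvector for λ_1: solve (Sigma - λ_1 I)v = 0. First row:
  (17 - 18.8541)·v_x + (-3)·v_y = 0, i.e. (-1.8541)·v_x + (-3)·v_y = 0,
  so v ∝ (b, λ_1 - a) = (-3, 1.8541); multiply by -1 so the first entry is positive: u = (3, -1.8541).
  ||u|| = √((3)² + (-1.8541)²) = √(12.4377) ≈ 3.5267,
  v_1 = u/||u|| ≈ (0.8507, -0.5257) (||v_1|| = 1).

λ_1 = 18.8541,  λ_2 = 12.1459;  v_1 ≈ (0.8507, -0.5257)


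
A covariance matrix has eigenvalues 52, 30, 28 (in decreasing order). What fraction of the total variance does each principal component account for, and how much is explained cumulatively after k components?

Step 1 — total variance = trace(Sigma) = Σ λ_i = 52 + 30 + 28 = 110.

Step 2 — fraction explained by component i = λ_i / Σ λ:
  PC1: 52/110 = 0.4727
  PC2: 30/110 = 0.2727
  PC3: 28/110 = 0.2545

Step 3 — cumulative fraction after k components = (λ_1 + ... + λ_k) / Σ λ:
  k = 1: 52/110 = 0.4727
  k = 2: (52 + 30)/110 = 82/110 = 0.7455
  k = 3: (52 + 30 + 28)/110 = 110/110 = 1

Summary (fraction, with percent):

explained: PC1 0.4727 (47.27%), PC2 0.2727 (27.27%), PC3 0.2545 (25.45%);  cumulative: 0.4727, 0.7455, 1


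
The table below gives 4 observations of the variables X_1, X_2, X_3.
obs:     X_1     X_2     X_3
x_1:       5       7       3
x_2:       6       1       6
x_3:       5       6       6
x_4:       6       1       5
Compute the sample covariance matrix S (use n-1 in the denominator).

Step 1 — column means:
  mean(X_1) = (5 + 6 + 5 + 6) / 4 = 22/4 = 5.5
  mean(X_2) = (7 + 1 + 6 + 1) / 4 = 15/4 = 3.75
  mean(X_3) = (3 + 6 + 6 + 5) / 4 = 20/4 = 5

Step 2 — sample covariance S[i,j] = (1/(n-1)) · Σ_k (x_{k,i} - mean_i) · (x_{k,j} - mean_j), with n-1 = 3.
  S[X_1,X_1] = ((-0.5)·(-0.5) + (0.5)·(0.5) + (-0.5)·(-0.5) + (0.5)·(0.5)) / 3 = 1/3 = 0.3333
  S[X_1,X_2] = ((-0.5)·(3.25) + (0.5)·(-2.75) + (-0.5)·(2.25) + (0.5)·(-2.75)) / 3 = -5.5/3 = -1.8333
  S[X_1,X_3] = ((-0.5)·(-2) + (0.5)·(1) + (-0.5)·(1) + (0.5)·(0)) / 3 = 1/3 = 0.3333
  S[X_2,X_2] = ((3.25)·(3.25) + (-2.75)·(-2.75) + (2.25)·(2.25) + (-2.75)·(-2.75)) / 3 = 30.75/3 = 10.25
  S[X_2,X_3] = ((3.25)·(-2) + (-2.75)·(1) + (2.25)·(1) + (-2.75)·(0)) / 3 = -7/3 = -2.3333
  S[X_3,X_3] = ((-2)·(-2) + (1)·(1) + (1)·(1) + (0)·(0)) / 3 = 6/3 = 2

S is symmetric (S[j,i] = S[i,j]). Assembling:

S = [[0.3333, -1.8333, 0.3333],
 [-1.8333, 10.25, -2.3333],
 [0.3333, -2.3333, 2]]


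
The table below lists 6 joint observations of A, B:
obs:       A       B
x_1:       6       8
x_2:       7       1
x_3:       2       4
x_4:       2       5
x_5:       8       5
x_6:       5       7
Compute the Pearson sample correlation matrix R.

Step 1 — column means:
  mean(A) = (6 + 7 + 2 + 2 + 8 + 5) / 6 = 30/6 = 5
  mean(B) = (8 + 1 + 4 + 5 + 5 + 7) / 6 = 30/6 = 5

Step 2 — sample variances and covariances s[i,j] = (1/(n-1)) · Σ_k (x_{k,i} - mean_i) · (x_{k,j} - mean_j), with n-1 = 5:
  s[A,A] = ((1)·(1) + (2)·(2) + (-3)·(-3) + (-3)·(-3) + (3)·(3) + (0)·(0)) / 5 = 32/5 = 6.4
  s[A,B] = ((1)·(3) + (2)·(-4) + (-3)·(-1) + (-3)·(0) + (3)·(0) + (0)·(2)) / 5 = -2/5 = -0.4
  s[B,B] = ((3)·(3) + (-4)·(-4) + (-1)·(-1) + (0)·(0) + (0)·(0) + (2)·(2)) / 5 = 30/5 = 6
  Sample standard deviations s_i = √(s[i,i]):
  s(A) = √(6.4) = 2.5298
  s(B) = √(6) = 2.4495

Step 3 — r_{ij} = s_{ij} / (s_i · s_j):
  r[A,A] = 1 (diagonal).
  r[A,B] = -0.4 / (2.5298 · 2.4495) = -0.4 / 6.1968 = -0.0645
  r[B,B] = 1 (diagonal).

R is symmetric with unit diagonal. Assembling:

R = [[1, -0.0645],
 [-0.0645, 1]]


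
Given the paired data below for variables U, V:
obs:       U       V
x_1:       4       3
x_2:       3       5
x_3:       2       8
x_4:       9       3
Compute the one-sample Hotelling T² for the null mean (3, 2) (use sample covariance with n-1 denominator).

Step 1 — sample mean vector:
  mean(U) = (4 + 3 + 2 + 9) / 4 = 18/4 = 4.5
  mean(V) = (3 + 5 + 8 + 3) / 4 = 19/4 = 4.75
  x̄ = (4.5, 4.75),  deviation x̄ - mu_0 = (4.5, 4.75) - (3, 2) = (1.5, 2.75).

Step 2 — sample covariance matrix, S[i,j] = (1/(n-1)) · Σ_k (x_{k,i} - mean_i) · (x_{k,j} - mean_j), divisor n-1 = 3:
  S[U,U] = ((-0.5)·(-0.5) + (-1.5)·(-1.5) + (-2.5)·(-2.5) + (4.5)·(4.5)) / 3 = 29/3 = 9.6667
  S[U,V] = ((-0.5)·(-1.75) + (-1.5)·(0.25) + (-2.5)·(3.25) + (4.5)·(-1.75)) / 3 = -15.5/3 = -5.1667
  S[V,V] = ((-1.75)·(-1.75) + (0.25)·(0.25) + (3.25)·(3.25) + (-1.75)·(-1.75)) / 3 = 16.75/3 = 5.5833
  S = [[9.6667, -5.1667],
 [-5.1667, 5.5833]].

Step 3 — invert S. det(S) = 9.6667·5.5833 - (-5.1667)² = 27.2778.
  S^{-1} = (1/det) · [[d, -b], [-b, a]] = [[0.2047, 0.1894],
 [0.1894, 0.3544]].

Step 4 — quadratic form (x̄ - mu_0)^T · S^{-1} · (x̄ - mu_0):
  S^{-1} · (x̄ - mu_0) = (0.8279, 1.2587),
  (x̄ - mu_0)^T · [...] = (1.5)·(0.8279) + (2.75)·(1.2587) = 4.7032.

Step 5 — scale by n: T² = 4 · 4.7032 = 18.8126.

T² ≈ 18.8126


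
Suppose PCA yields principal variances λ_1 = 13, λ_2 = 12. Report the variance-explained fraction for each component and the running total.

Step 1 — total variance = trace(Sigma) = Σ λ_i = 13 + 12 = 25.

Step 2 — fraction explained by component i = λ_i / Σ λ:
  PC1: 13/25 = 0.52
  PC2: 12/25 = 0.48

Step 3 — cumulative fraction after k components = (λ_1 + ... + λ_k) / Σ λ:
  k = 1: 13/25 = 0.52
  k = 2: (13 + 12)/25 = 25/25 = 1

Summary (fraction, with percent):

explained: PC1 0.52 (52%), PC2 0.48 (48%);  cumulative: 0.52, 1


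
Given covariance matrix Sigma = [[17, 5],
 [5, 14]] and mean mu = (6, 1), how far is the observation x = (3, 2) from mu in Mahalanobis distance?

Step 1 — centre the observation: (x - mu) = (-3, 1).

Step 2 — invert Sigma. det(Sigma) = 17·14 - (5)² = 213.
  Sigma^{-1} = (1/det) · [[d, -b], [-b, a]] = [[0.0657, -0.0235],
 [-0.0235, 0.0798]].

Step 3 — form the quadratic (x - mu)^T · Sigma^{-1} · (x - mu):
  Sigma^{-1} · (x - mu) = (-0.2207, 0.1502).
  (x - mu)^T · [Sigma^{-1} · (x - mu)] = (-3)·(-0.2207) + (1)·(0.1502) = 0.8122.

Step 4 — take square root: d = √(0.8122) ≈ 0.9012.

d(x, mu) = √(0.8122) ≈ 0.9012


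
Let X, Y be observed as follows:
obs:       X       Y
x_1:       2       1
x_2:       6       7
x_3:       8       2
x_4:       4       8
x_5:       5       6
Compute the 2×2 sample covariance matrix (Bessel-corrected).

Step 1 — column means:
  mean(X) = (2 + 6 + 8 + 4 + 5) / 5 = 25/5 = 5
  mean(Y) = (1 + 7 + 2 + 8 + 6) / 5 = 24/5 = 4.8

Step 2 — sample covariance S[i,j] = (1/(n-1)) · Σ_k (x_{k,i} - mean_i) · (x_{k,j} - mean_j), with n-1 = 4.
  S[X,X] = ((-3)·(-3) + (1)·(1) + (3)·(3) + (-1)·(-1) + (0)·(0)) / 4 = 20/4 = 5
  S[X,Y] = ((-3)·(-3.8) + (1)·(2.2) + (3)·(-2.8) + (-1)·(3.2) + (0)·(1.2)) / 4 = 2/4 = 0.5
  S[Y,Y] = ((-3.8)·(-3.8) + (2.2)·(2.2) + (-2.8)·(-2.8) + (3.2)·(3.2) + (1.2)·(1.2)) / 4 = 38.8/4 = 9.7

S is symmetric (S[j,i] = S[i,j]). Assembling:

S = [[5, 0.5],
 [0.5, 9.7]]


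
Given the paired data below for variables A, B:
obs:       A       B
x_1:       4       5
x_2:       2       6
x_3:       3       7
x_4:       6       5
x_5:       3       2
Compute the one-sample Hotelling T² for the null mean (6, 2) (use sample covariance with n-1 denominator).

Step 1 — sample mean vector:
  mean(A) = (4 + 2 + 3 + 6 + 3) / 5 = 18/5 = 3.6
  mean(B) = (5 + 6 + 7 + 5 + 2) / 5 = 25/5 = 5
  x̄ = (3.6, 5),  deviation x̄ - mu_0 = (3.6, 5) - (6, 2) = (-2.4, 3).

Step 2 — sample covariance matrix, S[i,j] = (1/(n-1)) · Σ_k (x_{k,i} - mean_i) · (x_{k,j} - mean_j), divisor n-1 = 4:
  S[A,A] = ((0.4)·(0.4) + (-1.6)·(-1.6) + (-0.6)·(-0.6) + (2.4)·(2.4) + (-0.6)·(-0.6)) / 4 = 9.2/4 = 2.3
  S[A,B] = ((0.4)·(0) + (-1.6)·(1) + (-0.6)·(2) + (2.4)·(0) + (-0.6)·(-3)) / 4 = -1/4 = -0.25
  S[B,B] = ((0)·(0) + (1)·(1) + (2)·(2) + (0)·(0) + (-3)·(-3)) / 4 = 14/4 = 3.5
  S = [[2.3, -0.25],
 [-0.25, 3.5]].

Step 3 — invert S. det(S) = 2.3·3.5 - (-0.25)² = 7.9875.
  S^{-1} = (1/det) · [[d, -b], [-b, a]] = [[0.4382, 0.0313],
 [0.0313, 0.2879]].

Step 4 — quadratic form (x̄ - mu_0)^T · S^{-1} · (x̄ - mu_0):
  S^{-1} · (x̄ - mu_0) = (-0.9577, 0.7887),
  (x̄ - mu_0)^T · [...] = (-2.4)·(-0.9577) + (3)·(0.7887) = 4.6648.

Step 5 — scale by n: T² = 5 · 4.6648 = 23.3239.

T² ≈ 23.3239


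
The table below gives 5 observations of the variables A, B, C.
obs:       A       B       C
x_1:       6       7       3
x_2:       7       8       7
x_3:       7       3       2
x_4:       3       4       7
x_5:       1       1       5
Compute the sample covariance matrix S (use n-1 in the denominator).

Step 1 — column means:
  mean(A) = (6 + 7 + 7 + 3 + 1) / 5 = 24/5 = 4.8
  mean(B) = (7 + 8 + 3 + 4 + 1) / 5 = 23/5 = 4.6
  mean(C) = (3 + 7 + 2 + 7 + 5) / 5 = 24/5 = 4.8

Step 2 — sample covariance S[i,j] = (1/(n-1)) · Σ_k (x_{k,i} - mean_i) · (x_{k,j} - mean_j), with n-1 = 4.
  S[A,A] = ((1.2)·(1.2) + (2.2)·(2.2) + (2.2)·(2.2) + (-1.8)·(-1.8) + (-3.8)·(-3.8)) / 4 = 28.8/4 = 7.2
  S[A,B] = ((1.2)·(2.4) + (2.2)·(3.4) + (2.2)·(-1.6) + (-1.8)·(-0.6) + (-3.8)·(-3.6)) / 4 = 21.6/4 = 5.4
  S[A,C] = ((1.2)·(-1.8) + (2.2)·(2.2) + (2.2)·(-2.8) + (-1.8)·(2.2) + (-3.8)·(0.2)) / 4 = -8.2/4 = -2.05
  S[B,B] = ((2.4)·(2.4) + (3.4)·(3.4) + (-1.6)·(-1.6) + (-0.6)·(-0.6) + (-3.6)·(-3.6)) / 4 = 33.2/4 = 8.3
  S[B,C] = ((2.4)·(-1.8) + (3.4)·(2.2) + (-1.6)·(-2.8) + (-0.6)·(2.2) + (-3.6)·(0.2)) / 4 = 5.6/4 = 1.4
  S[C,C] = ((-1.8)·(-1.8) + (2.2)·(2.2) + (-2.8)·(-2.8) + (2.2)·(2.2) + (0.2)·(0.2)) / 4 = 20.8/4 = 5.2

S is symmetric (S[j,i] = S[i,j]). Assembling:

S = [[7.2, 5.4, -2.05],
 [5.4, 8.3, 1.4],
 [-2.05, 1.4, 5.2]]


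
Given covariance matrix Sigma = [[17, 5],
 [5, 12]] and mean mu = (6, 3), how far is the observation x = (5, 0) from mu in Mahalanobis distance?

Step 1 — centre the observation: (x - mu) = (-1, -3).

Step 2 — invert Sigma. det(Sigma) = 17·12 - (5)² = 179.
  Sigma^{-1} = (1/det) · [[d, -b], [-b, a]] = [[0.067, -0.0279],
 [-0.0279, 0.095]].

Step 3 — form the quadratic (x - mu)^T · Sigma^{-1} · (x - mu):
  Sigma^{-1} · (x - mu) = (0.0168, -0.257).
  (x - mu)^T · [Sigma^{-1} · (x - mu)] = (-1)·(0.0168) + (-3)·(-0.257) = 0.7542.

Step 4 — take square root: d = √(0.7542) ≈ 0.8684.

d(x, mu) = √(0.7542) ≈ 0.8684


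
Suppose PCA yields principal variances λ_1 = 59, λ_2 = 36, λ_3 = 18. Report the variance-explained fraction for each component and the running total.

Step 1 — total variance = trace(Sigma) = Σ λ_i = 59 + 36 + 18 = 113.

Step 2 — fraction explained by component i = λ_i / Σ λ:
  PC1: 59/113 = 0.5221
  PC2: 36/113 = 0.3186
  PC3: 18/113 = 0.1593

Step 3 — cumulative fraction after k components = (λ_1 + ... + λ_k) / Σ λ:
  k = 1: 59/113 = 0.5221
  k = 2: (59 + 36)/113 = 95/113 = 0.8407
  k = 3: (59 + 36 + 18)/113 = 113/113 = 1

Summary (fraction, with percent):

explained: PC1 0.5221 (52.21%), PC2 0.3186 (31.86%), PC3 0.1593 (15.93%);  cumulative: 0.5221, 0.8407, 1


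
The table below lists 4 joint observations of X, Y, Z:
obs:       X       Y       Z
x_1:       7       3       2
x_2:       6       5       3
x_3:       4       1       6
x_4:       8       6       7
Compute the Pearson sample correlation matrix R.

Step 1 — column means:
  mean(X) = (7 + 6 + 4 + 8) / 4 = 25/4 = 6.25
  mean(Y) = (3 + 5 + 1 + 6) / 4 = 15/4 = 3.75
  mean(Z) = (2 + 3 + 6 + 7) / 4 = 18/4 = 4.5

Step 2 — sample variances and covariances s[i,j] = (1/(n-1)) · Σ_k (x_{k,i} - mean_i) · (x_{k,j} - mean_j), with n-1 = 3:
  s[X,X] = ((0.75)·(0.75) + (-0.25)·(-0.25) + (-2.25)·(-2.25) + (1.75)·(1.75)) / 3 = 8.75/3 = 2.9167
  s[X,Y] = ((0.75)·(-0.75) + (-0.25)·(1.25) + (-2.25)·(-2.75) + (1.75)·(2.25)) / 3 = 9.25/3 = 3.0833
  s[X,Z] = ((0.75)·(-2.5) + (-0.25)·(-1.5) + (-2.25)·(1.5) + (1.75)·(2.5)) / 3 = -0.5/3 = -0.1667
  s[Y,Y] = ((-0.75)·(-0.75) + (1.25)·(1.25) + (-2.75)·(-2.75) + (2.25)·(2.25)) / 3 = 14.75/3 = 4.9167
  s[Y,Z] = ((-0.75)·(-2.5) + (1.25)·(-1.5) + (-2.75)·(1.5) + (2.25)·(2.5)) / 3 = 1.5/3 = 0.5
  s[Z,Z] = ((-2.5)·(-2.5) + (-1.5)·(-1.5) + (1.5)·(1.5) + (2.5)·(2.5)) / 3 = 17/3 = 5.6667
  Sample standard deviations s_i = √(s[i,i]):
  s(X) = √(2.9167) = 1.7078
  s(Y) = √(4.9167) = 2.2174
  s(Z) = √(5.6667) = 2.3805

Step 3 — r_{ij} = s_{ij} / (s_i · s_j):
  r[X,X] = 1 (diagonal).
  r[X,Y] = 3.0833 / (1.7078 · 2.2174) = 3.0833 / 3.7869 = 0.8142
  r[X,Z] = -0.1667 / (1.7078 · 2.3805) = -0.1667 / 4.0654 = -0.041
  r[Y,Y] = 1 (diagonal).
  r[Y,Z] = 0.5 / (2.2174 · 2.3805) = 0.5 / 5.2784 = 0.0947
  r[Z,Z] = 1 (diagonal).

R is symmetric with unit diagonal. Assembling:

R = [[1, 0.8142, -0.041],
 [0.8142, 1, 0.0947],
 [-0.041, 0.0947, 1]]


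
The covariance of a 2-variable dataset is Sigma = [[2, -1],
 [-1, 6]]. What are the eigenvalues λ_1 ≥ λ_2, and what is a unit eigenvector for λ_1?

Step 1 — characteristic polynomial of 2×2 Sigma:
  det(Sigma - λI) = λ² - trace · λ + det = 0.
  trace = 2 + 6 = 8, det = 2·6 - (-1)² = 11.
Step 2 — discriminant:
  Δ = trace² - 4·det = 64 - 44 = 20.
Step 3 — eigenvalues:
  λ = (trace ± √Δ)/2 = (8 ± 4.4721)/2,
  λ_1 = 6.2361,  λ_2 = 1.7639.

Step 4 — unit eigenvector for λ_1: solve (Sigma - λ_1 I)v = 0. First row:
  (2 - 6.2361)·v_x + (-1)·v_y = 0, i.e. (-4.2361)·v_x + (-1)·v_y = 0,
  so v ∝ (b, λ_1 - a) = (-1, 4.2361); multiply by -1 so the first entry is positive: u = (1, -4.2361).
  ||u|| = √((1)² + (-4.2361)²) = √(18.9443) ≈ 4.3525,
  v_1 = u/||u|| ≈ (0.2298, -0.9732) (||v_1|| = 1).

λ_1 = 6.2361,  λ_2 = 1.7639;  v_1 ≈ (0.2298, -0.9732)


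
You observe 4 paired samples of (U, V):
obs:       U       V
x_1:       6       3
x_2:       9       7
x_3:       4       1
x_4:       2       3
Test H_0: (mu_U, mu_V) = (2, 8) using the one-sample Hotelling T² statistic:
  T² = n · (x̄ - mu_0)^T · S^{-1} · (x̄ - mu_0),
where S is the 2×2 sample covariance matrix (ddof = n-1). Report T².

Step 1 — sample mean vector:
  mean(U) = (6 + 9 + 4 + 2) / 4 = 21/4 = 5.25
  mean(V) = (3 + 7 + 1 + 3) / 4 = 14/4 = 3.5
  x̄ = (5.25, 3.5),  deviation x̄ - mu_0 = (5.25, 3.5) - (2, 8) = (3.25, -4.5).

Step 2 — sample covariance matrix, S[i,j] = (1/(n-1)) · Σ_k (x_{k,i} - mean_i) · (x_{k,j} - mean_j), divisor n-1 = 3:
  S[U,U] = ((0.75)·(0.75) + (3.75)·(3.75) + (-1.25)·(-1.25) + (-3.25)·(-3.25)) / 3 = 26.75/3 = 8.9167
  S[U,V] = ((0.75)·(-0.5) + (3.75)·(3.5) + (-1.25)·(-2.5) + (-3.25)·(-0.5)) / 3 = 17.5/3 = 5.8333
  S[V,V] = ((-0.5)·(-0.5) + (3.5)·(3.5) + (-2.5)·(-2.5) + (-0.5)·(-0.5)) / 3 = 19/3 = 6.3333
  S = [[8.9167, 5.8333],
 [5.8333, 6.3333]].

Step 3 — invert S. det(S) = 8.9167·6.3333 - (5.8333)² = 22.4444.
  S^{-1} = (1/det) · [[d, -b], [-b, a]] = [[0.2822, -0.2599],
 [-0.2599, 0.3973]].

Step 4 — quadratic form (x̄ - mu_0)^T · S^{-1} · (x̄ - mu_0):
  S^{-1} · (x̄ - mu_0) = (2.0866, -2.6324),
  (x̄ - mu_0)^T · [...] = (3.25)·(2.0866) + (-4.5)·(-2.6324) = 18.6275.

Step 5 — scale by n: T² = 4 · 18.6275 = 74.5099.

T² ≈ 74.5099


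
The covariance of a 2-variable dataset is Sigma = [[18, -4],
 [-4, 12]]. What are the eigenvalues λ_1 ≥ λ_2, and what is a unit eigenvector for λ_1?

Step 1 — characteristic polynomial of 2×2 Sigma:
  det(Sigma - λI) = λ² - trace · λ + det = 0.
  trace = 18 + 12 = 30, det = 18·12 - (-4)² = 200.
Step 2 — discriminant:
  Δ = trace² - 4·det = 900 - 800 = 100.
Step 3 — eigenvalues:
  λ = (trace ± √Δ)/2 = (30 ± 10)/2,
  λ_1 = 20,  λ_2 = 10.

Step 4 — unit eigenvector for λ_1: solve (Sigma - λ_1 I)v = 0. First row:
  (18 - 20)·v_x + (-4)·v_y = 0, i.e. (-2)·v_x + (-4)·v_y = 0,
  so v ∝ (b, λ_1 - a) = (-4, 2); multiply by -1 so the first entry is positive: u = (4, -2).
  ||u|| = √((4)² + (-2)²) = √(20) ≈ 4.4721,
  v_1 = u/||u|| ≈ (0.8944, -0.4472) (||v_1|| = 1).

λ_1 = 20,  λ_2 = 10;  v_1 ≈ (0.8944, -0.4472)
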